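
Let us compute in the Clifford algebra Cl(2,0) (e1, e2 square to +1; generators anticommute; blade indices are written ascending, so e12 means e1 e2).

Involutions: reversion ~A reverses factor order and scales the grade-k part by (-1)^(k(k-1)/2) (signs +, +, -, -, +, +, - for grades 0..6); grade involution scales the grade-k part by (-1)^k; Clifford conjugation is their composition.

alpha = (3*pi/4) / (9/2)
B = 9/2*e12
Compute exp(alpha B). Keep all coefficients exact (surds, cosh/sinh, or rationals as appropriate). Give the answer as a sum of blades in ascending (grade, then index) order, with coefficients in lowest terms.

B^2 = (9/2)^2*(e12)^2 = 81/4*(-1) = -81/4 (a basis 2-blade squares to minus the product of its generators' squares).
B^2 = -81/4 — the negative square puts this in the circular regime; l = 9/2, alpha*l = 3*pi/4, so exp(alpha B) = cos(3*pi/4) + (sin(3*pi/4)/(9/2))*B = -sqrt(2)/2 + (sqrt(2)/9)*B.
Answer: -sqrt(2)/2 + sqrt(2)/2*e12


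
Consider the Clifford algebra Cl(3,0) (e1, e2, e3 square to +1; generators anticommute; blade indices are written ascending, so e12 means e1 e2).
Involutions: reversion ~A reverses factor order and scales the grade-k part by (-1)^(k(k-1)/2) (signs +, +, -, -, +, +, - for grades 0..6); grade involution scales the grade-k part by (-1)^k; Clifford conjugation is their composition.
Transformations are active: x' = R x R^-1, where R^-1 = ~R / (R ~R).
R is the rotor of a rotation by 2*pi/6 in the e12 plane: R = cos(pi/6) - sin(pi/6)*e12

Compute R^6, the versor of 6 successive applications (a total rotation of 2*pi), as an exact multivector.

The rotor phase is half the rotation angle and phases add under composition, so 6 steps in the e12 plane accumulate phase 6*(pi/6) = pi: R^6 = cos(pi) - sin(pi)*e12.
cos(pi) = -1 and sin(pi) = 0, so R^6 = -1. The total rotation 2*pi is 1 full turn, so every vector returns to itself, yet the rotor is -1, on the OTHER sheet of the double cover (an odd number of 2*pi turns).
Answer: -1


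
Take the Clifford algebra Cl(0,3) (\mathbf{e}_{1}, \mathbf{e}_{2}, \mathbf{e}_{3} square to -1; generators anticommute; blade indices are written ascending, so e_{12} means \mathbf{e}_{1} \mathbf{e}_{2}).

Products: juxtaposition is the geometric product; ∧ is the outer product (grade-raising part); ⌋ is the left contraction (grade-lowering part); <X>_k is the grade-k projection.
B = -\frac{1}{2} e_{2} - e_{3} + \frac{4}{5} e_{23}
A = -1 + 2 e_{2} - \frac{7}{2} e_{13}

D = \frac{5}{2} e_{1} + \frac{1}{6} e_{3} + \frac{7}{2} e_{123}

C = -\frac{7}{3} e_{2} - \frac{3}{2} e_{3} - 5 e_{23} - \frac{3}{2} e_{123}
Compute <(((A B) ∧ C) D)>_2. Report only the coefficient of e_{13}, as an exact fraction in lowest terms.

step 1: 1 - \frac{7}{2} e_{1} + \frac{1}{2} e_{2} - \frac{3}{5} e_{3} - \frac{14}{5} e_{12} - \frac{14}{5} e_{23} - \frac{7}{4} e_{123}
step 2: -\frac{7}{3} e_{2} - \frac{3}{2} e_{3} + \frac{49}{6} e_{12} + \frac{21}{4} e_{13} - \frac{143}{20} e_{23} + \frac{101}{5} e_{123}
step 3: \frac{1419}{20} + \frac{483}{20} e_{1} + \frac{2399}{60} e_{2} - \frac{371}{24} e_{3} + \frac{463}{60} e_{12} - \frac{53}{12} e_{13} - \frac{458}{9} e_{23} - \frac{1189}{72} e_{123}
step 4: \frac{463}{60} e_{12} - \frac{53}{12} e_{13} - \frac{458}{9} e_{23}
Answer: -\frac{53}{12}


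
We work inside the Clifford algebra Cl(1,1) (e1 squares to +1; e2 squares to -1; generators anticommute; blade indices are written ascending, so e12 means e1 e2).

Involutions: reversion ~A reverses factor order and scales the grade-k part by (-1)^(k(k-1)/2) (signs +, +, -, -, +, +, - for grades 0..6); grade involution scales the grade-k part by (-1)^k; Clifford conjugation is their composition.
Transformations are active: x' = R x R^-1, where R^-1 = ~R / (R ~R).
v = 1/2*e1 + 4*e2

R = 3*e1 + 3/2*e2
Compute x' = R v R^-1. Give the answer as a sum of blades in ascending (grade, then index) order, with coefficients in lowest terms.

~R = 3*e1 + 3/2*e2, and R ~R = 27/4, so R^-1 = ~R / (27/4).
R v = -9/2 + 45/4*e12
Answer: -9/2*e1 - 6*e2


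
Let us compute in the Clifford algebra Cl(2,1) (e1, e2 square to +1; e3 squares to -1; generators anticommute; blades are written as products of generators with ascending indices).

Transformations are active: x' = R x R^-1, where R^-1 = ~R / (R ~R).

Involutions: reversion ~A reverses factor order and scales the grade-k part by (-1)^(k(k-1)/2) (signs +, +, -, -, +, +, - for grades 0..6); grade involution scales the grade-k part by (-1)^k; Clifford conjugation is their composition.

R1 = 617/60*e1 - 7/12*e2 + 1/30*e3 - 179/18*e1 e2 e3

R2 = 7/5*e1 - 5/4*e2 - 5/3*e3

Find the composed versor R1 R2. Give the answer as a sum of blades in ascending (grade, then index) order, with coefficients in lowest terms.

Distribute over the terms of R2 (each basis-blade product reordered to ascending indices, repeated generators contracted through their squares):
R1 (7/5*e1) = 4319/300 + 49/60*e1 e2 - 7/150*e1 e3 - 1253/90*e2 e3
R1 (-5/4*e2) = 35/48 - 617/48*e1 e2 - 895/72*e1 e3 + 1/24*e2 e3
R1 (-5/3*e3) = 1/18 - 895/54*e1 e2 - 617/36*e1 e3 + 35/36*e2 e3
Summing the partial products and collecting blades:
Answer: 54653/3600 - 61801/2160*e1 e2 - 53309/1800*e1 e3 - 1549/120*e2 e3


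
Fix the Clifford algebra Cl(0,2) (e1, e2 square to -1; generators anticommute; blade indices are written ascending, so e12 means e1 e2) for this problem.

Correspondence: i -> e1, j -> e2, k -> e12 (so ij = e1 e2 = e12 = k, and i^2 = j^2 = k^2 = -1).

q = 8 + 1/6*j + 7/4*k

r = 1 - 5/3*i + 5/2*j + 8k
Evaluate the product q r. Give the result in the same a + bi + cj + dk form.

In blades: q = 8 + 1/6*e2 + 7/4*e12, r = 1 - 5/3*e1 + 5/2*e2 + 8*e12.
Distribute q over r term by term (generator squares from the signature, products reordered to ascending indices): (8)*r = 8 - 40/3*e1 + 20*e2 + 64*e12; (1/6*e2)*r = -5/12 + 4/3*e1 + 1/6*e2 + 5/18*e12; (7/4*e12)*r = -14 - 35/8*e1 - 35/12*e2 + 7/4*e12.
Sum: -77/12 - 131/8*e1 + 69/4*e2 + 2377/36*e12; translating back through the correspondence:
Answer: -77/12 - 131/8*i + 69/4*j + 2377/36*k


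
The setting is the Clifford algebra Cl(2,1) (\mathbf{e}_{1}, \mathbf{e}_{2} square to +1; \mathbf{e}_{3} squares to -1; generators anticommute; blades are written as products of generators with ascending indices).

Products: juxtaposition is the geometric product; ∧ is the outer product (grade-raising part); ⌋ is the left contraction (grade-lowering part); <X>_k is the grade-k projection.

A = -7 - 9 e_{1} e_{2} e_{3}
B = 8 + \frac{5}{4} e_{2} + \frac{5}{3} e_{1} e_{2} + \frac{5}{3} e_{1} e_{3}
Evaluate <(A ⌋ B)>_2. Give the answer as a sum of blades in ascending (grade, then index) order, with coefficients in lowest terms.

step 1: -56 - \frac{35}{4} e_{2} - \frac{35}{3} e_{1} e_{2} - \frac{35}{3} e_{1} e_{3}
step 2: -\frac{35}{3} e_{1} e_{2} - \frac{35}{3} e_{1} e_{3}
Answer: -\frac{35}{3} e_{1} e_{2} - \frac{35}{3} e_{1} e_{3}


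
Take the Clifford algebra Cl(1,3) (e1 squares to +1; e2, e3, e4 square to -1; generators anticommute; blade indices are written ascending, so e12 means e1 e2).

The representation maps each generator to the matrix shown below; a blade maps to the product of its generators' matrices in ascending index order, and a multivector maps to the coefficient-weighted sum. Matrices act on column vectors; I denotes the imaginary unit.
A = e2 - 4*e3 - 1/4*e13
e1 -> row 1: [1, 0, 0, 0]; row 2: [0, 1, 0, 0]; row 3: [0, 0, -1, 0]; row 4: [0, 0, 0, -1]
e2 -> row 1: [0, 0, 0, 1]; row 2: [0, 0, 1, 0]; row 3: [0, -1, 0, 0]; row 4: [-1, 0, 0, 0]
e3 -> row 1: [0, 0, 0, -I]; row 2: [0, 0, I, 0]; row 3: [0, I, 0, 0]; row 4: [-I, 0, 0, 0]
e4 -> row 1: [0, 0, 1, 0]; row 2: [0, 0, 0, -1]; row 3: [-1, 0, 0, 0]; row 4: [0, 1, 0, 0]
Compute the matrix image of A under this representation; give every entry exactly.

Bivector images (products of the table entries): rho(e13) = rho(e1)rho(e3) = row 1: [0, 0, 0, -I]; row 2: [0, 0, I, 0]; row 3: [0, -I, 0, 0]; row 4: [I, 0, 0, 0].
M = (1)*rho(e2) + (-4)*rho(e3) + (-1/4)*rho(e13), summed entrywise:
Answer: row 1: [0, 0, 0, 1 + 17*I/4]; row 2: [0, 0, 1 - 17*I/4, 0]; row 3: [0, -1 - 15*I/4, 0, 0]; row 4: [-1 + 15*I/4, 0, 0, 0]


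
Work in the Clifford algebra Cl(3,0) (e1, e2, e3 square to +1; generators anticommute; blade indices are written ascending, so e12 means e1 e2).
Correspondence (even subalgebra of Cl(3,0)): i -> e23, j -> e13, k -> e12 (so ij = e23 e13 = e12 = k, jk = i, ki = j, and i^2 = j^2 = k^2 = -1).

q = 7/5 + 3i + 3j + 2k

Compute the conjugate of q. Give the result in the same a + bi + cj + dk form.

In blades: q = 7/5 + 2*e12 + 3*e13 + 3*e23.
Quaternion conjugation is reversion on the even subalgebra: the scalar is fixed and every grade-2 blade flips sign, giving 7/5 - 2*e12 - 3*e13 - 3*e23; translating back:
Answer: 7/5 - 3i - 3j - 2k


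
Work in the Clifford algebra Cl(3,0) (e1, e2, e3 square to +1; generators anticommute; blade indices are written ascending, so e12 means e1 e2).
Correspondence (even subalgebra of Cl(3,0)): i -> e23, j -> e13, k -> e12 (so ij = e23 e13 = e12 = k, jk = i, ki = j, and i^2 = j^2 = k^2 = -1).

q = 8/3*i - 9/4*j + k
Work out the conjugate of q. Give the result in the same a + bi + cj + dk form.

In blades: q = e12 - 9/4*e13 + 8/3*e23.
Quaternion conjugation is reversion on the even subalgebra: the scalar is fixed and every grade-2 blade flips sign, giving -e12 + 9/4*e13 - 8/3*e23; translating back:
Answer: -8/3*i + 9/4*j - k


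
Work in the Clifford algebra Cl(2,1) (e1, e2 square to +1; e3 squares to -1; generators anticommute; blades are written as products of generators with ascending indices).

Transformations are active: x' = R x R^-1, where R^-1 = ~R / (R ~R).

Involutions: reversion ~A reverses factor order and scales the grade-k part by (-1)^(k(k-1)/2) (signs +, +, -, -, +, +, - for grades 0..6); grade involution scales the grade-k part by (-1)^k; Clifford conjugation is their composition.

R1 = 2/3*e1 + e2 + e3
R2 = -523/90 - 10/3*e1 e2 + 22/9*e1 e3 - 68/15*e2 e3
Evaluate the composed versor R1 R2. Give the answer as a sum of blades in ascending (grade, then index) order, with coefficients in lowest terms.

Distribute over the terms of R1 (each basis-blade product reordered to ascending indices, repeated generators contracted through their squares):
(2/3*e1) R2 = -523/135*e1 - 20/9*e2 + 44/27*e3 - 136/45*e1 e2 e3
(e2) R2 = 10/3*e1 - 523/90*e2 - 68/15*e3 - 22/9*e1 e2 e3
(e3) R2 = 22/9*e1 - 68/15*e2 - 523/90*e3 - 10/3*e1 e2 e3
Summing the partial products and collecting blades:
Answer: 257/135*e1 - 377/30*e2 - 2353/270*e3 - 44/5*e1 e2 e3


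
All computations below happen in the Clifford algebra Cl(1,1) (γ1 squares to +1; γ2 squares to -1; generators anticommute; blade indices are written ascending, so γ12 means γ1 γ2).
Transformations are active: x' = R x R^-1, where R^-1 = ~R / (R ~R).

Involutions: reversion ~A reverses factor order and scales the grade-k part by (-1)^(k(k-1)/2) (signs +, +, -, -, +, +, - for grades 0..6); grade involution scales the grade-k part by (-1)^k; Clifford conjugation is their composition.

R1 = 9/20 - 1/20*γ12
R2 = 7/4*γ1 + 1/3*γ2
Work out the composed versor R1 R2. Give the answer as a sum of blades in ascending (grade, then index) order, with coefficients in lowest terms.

Distribute over the terms of R1 (each basis-blade product reordered to ascending indices, repeated generators contracted through their squares):
(9/20) R2 = 63/80*γ1 + 3/20*γ2
(-1/20*γ12) R2 = 1/60*γ1 + 7/80*γ2
Summing the partial products and collecting blades:
Answer: 193/240*γ1 + 19/80*γ2


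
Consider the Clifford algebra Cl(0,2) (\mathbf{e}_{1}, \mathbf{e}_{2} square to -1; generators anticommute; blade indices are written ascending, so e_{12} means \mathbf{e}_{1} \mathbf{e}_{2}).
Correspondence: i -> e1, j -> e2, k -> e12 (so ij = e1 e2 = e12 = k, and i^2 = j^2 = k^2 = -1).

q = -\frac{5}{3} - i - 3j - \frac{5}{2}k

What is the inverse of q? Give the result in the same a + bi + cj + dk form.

In blades: q = -\frac{5}{3} - e_{1} - 3 e_{2} - \frac{5}{2} e_{12}.
With qbar = -\frac{5}{3} + e_{1} + 3 e_{2} + \frac{5}{2} e_{12} (scalar fixed, mapped units negated), q qbar = \frac{685}{36} (the sum of squared coefficients), so q^-1 = qbar / (\frac{685}{36}) = -\frac{12}{137} + \frac{36}{685} e_{1} + \frac{108}{685} e_{2} + \frac{18}{137} e_{12}; translating back:
Answer: -\frac{12}{137} + \frac{36}{685}i + \frac{108}{685}j + \frac{18}{137}k


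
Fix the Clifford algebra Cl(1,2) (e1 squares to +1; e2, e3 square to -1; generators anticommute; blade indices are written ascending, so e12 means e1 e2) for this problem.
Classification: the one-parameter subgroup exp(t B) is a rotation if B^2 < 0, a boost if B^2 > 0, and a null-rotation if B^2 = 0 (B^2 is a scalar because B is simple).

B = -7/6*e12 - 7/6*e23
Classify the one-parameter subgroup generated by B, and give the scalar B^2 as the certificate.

B^2 term by term: the squares give (-7/6)^2*(e12)^2 + (-7/6)^2*(e23)^2 = 49/36*(+1) + 49/36*(-1) = 0 (each basis 2-blade squares to minus the product of its generators' squares); cross terms between blades sharing an index anticommute and cancel. So B^2 = 0.
Answer: null-rotation, certificate B^2 = 0. B^2 = 0 is basis-independent, so its sign is the whole story.


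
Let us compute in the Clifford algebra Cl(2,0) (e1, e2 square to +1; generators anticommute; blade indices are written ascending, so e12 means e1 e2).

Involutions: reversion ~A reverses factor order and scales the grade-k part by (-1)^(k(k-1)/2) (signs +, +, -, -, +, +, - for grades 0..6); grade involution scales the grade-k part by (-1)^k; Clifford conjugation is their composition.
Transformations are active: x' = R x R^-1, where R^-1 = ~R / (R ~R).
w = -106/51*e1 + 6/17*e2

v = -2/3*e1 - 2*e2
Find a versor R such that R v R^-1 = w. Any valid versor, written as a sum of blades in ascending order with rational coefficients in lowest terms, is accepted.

The midline construction: v and w both square to 40/9, so reflecting in their sum -140/51*e1 - 28/17*e2 exchanges them.
Answer: -140/51*e1 - 28/17*e2


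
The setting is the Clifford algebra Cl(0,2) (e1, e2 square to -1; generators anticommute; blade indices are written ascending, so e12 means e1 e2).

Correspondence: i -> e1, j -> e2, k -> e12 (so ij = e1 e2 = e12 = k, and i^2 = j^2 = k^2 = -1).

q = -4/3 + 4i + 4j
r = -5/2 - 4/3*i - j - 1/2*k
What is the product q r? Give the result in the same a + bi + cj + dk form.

In blades: q = -4/3 + 4*e1 + 4*e2, r = -5/2 - 4/3*e1 - e2 - 1/2*e12.
Distribute q over r term by term (generator squares from the signature, products reordered to ascending indices): (-4/3)*r = 10/3 + 16/9*e1 + 4/3*e2 + 2/3*e12; (4*e1)*r = 16/3 - 10*e1 + 2*e2 - 4*e12; (4*e2)*r = 4 - 2*e1 - 10*e2 + 16/3*e12.
Sum: 38/3 - 92/9*e1 - 20/3*e2 + 2*e12; translating back through the correspondence:
Answer: 38/3 - 92/9*i - 20/3*j + 2k


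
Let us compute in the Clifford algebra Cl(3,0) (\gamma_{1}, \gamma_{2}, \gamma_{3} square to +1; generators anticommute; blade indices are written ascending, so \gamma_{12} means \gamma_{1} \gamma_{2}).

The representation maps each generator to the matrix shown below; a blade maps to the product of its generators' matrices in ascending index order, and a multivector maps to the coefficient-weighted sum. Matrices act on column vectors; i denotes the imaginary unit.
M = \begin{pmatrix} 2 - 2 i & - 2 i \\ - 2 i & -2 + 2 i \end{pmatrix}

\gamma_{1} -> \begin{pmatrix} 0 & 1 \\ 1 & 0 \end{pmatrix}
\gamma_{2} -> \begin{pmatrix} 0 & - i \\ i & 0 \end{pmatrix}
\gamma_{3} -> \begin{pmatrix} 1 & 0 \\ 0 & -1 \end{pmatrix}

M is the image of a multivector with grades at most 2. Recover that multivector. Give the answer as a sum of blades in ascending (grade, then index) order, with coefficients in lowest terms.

Method: 1, rho(\gamma_{1}), rho(\gamma_{2}), rho(\gamma_{3}) form a trace-orthogonal basis of the 2x2 complex matrices (tr(X Y) = 2 if X = Y, else 0), so M = m0*1 + m1*rho(\gamma_{1}) + m2*rho(\gamma_{2}) + m3*rho(\gamma_{3}) with m0 = tr(M)/2 = 0, m1 = tr(M rho(\gamma_{1}))/2 = - 2 i, m2 = tr(M rho(\gamma_{2}))/2 = 0, m3 = tr(M rho(\gamma_{3}))/2 = 2 - 2 i.
Multiplying table entries, the bivector images are rho(\gamma_{12}) = i*rho(\gamma_{3}), rho(\gamma_{13}) = -i*rho(\gamma_{2}), rho(\gamma_{23}) = i*rho(\gamma_{1}); with real blade coefficients the real parts of m0..m3 are the coefficients of 1, \gamma_{1}, \gamma_{2}, \gamma_{3} and the imaginary parts give the bivectors (\gamma_{23}: Im m1, \gamma_{13}: -Im m2, \gamma_{12}: Im m3).
Answer: 2 \gamma_{3} - 2 \gamma_{12} - 2 \gamma_{23}


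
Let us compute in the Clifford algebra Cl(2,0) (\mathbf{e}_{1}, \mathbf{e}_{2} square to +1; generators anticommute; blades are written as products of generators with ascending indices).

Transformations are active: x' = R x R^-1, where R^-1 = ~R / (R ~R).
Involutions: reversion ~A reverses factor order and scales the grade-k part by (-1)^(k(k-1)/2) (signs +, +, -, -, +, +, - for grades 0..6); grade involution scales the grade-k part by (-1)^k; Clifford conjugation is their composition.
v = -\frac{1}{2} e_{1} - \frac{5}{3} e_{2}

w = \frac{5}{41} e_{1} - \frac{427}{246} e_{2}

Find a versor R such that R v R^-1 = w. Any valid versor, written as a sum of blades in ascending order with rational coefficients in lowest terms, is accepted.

Sketch: the shared square \frac{109}{36} makes R = v + w = -\frac{31}{82} e_{1} - \frac{279}{82} e_{2} the natural versor; its sandwich fixes that direction, negates (v - w)/2, and sends v to w.
Answer: -\frac{31}{82} e_{1} - \frac{279}{82} e_{2}


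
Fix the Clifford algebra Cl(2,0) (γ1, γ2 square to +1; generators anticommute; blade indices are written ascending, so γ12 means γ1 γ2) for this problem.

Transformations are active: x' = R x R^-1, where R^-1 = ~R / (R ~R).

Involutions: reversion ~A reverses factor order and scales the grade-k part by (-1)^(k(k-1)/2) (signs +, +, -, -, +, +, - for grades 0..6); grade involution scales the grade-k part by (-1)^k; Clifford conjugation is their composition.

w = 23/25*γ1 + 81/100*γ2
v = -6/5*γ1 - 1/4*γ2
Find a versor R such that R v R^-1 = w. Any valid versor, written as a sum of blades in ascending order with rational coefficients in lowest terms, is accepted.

Key observation: q(v) = q(w) = 601/400 (sandwiches preserve the norm), so R = v + w = -7/25*γ1 + 14/25*γ2 works whenever it is invertible — the component of v along it is kept and (v - w)/2 reverses, sending v to w.
Answer: -7/25*γ1 + 14/25*γ2


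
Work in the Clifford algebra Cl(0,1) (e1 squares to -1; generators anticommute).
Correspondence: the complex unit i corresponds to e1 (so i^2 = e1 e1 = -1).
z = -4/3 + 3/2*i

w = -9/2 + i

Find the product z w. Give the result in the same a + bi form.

In blades: z = -4/3 + 3/2*e1, w = -9/2 + e1.
Distribute z over w term by term (generator squares from the signature, products reordered to ascending indices): (-4/3)*w = 6 - 4/3*e1; (3/2*e1)*w = -3/2 - 27/4*e1.
Sum: 9/2 - 97/12*e1; translating back through the correspondence:
Answer: 9/2 - 97/12*i


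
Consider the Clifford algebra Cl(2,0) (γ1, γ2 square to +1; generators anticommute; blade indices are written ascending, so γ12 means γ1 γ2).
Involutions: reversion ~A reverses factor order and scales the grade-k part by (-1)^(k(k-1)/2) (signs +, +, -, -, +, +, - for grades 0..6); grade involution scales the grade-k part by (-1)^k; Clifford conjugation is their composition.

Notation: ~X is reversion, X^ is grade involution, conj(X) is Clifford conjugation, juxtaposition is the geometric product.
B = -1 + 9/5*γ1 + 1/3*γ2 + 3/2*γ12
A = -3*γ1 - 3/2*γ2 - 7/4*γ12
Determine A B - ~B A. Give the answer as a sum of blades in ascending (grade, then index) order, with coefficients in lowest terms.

first term: -131/40 + 14/3*γ1 + 3/20*γ2 + 69/20*γ12
second term: -341/40 + 35/6*γ1 - 123/20*γ2 + 1/20*γ12
Answer: 21/4 - 7/6*γ1 + 63/10*γ2 + 17/5*γ12


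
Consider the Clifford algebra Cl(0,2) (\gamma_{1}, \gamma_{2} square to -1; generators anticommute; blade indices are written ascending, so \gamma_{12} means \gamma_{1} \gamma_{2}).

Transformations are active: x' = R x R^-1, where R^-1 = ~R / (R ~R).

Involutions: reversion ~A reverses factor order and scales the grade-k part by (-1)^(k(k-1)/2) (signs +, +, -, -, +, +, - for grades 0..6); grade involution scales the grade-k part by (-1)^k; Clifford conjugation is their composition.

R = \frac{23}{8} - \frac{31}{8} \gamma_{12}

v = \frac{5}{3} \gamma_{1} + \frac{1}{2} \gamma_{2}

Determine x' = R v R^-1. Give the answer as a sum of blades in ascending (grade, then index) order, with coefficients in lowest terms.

~R = \frac{23}{8} + \frac{31}{8} \gamma_{12}, and R ~R = \frac{745}{32}, so R^-1 = ~R / (\frac{745}{32}).
R v = \frac{323}{48} \gamma_{1} - \frac{241}{48} \gamma_{2}
Answer: -\frac{7}{1490} \gamma_{1} - \frac{3889}{2235} \gamma_{2}


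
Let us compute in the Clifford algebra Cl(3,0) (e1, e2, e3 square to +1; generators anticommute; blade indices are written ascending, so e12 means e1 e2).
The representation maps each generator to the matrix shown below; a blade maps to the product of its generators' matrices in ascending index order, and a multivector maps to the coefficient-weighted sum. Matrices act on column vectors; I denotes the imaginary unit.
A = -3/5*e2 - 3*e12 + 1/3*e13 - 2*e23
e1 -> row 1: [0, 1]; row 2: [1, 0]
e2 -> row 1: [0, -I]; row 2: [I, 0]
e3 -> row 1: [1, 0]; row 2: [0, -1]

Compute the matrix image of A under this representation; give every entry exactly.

Bivector images (products of the table entries): rho(e12) = rho(e1)rho(e2) = row 1: [I, 0]; row 2: [0, -I]; rho(e13) = rho(e1)rho(e3) = row 1: [0, -1]; row 2: [1, 0]; rho(e23) = rho(e2)rho(e3) = row 1: [0, I]; row 2: [I, 0].
M = (-3/5)*rho(e2) + (-3)*rho(e12) + (1/3)*rho(e13) + (-2)*rho(e23), summed entrywise:
Answer: row 1: [-3*I, -1/3 - 7*I/5]; row 2: [1/3 - 13*I/5, 3*I]


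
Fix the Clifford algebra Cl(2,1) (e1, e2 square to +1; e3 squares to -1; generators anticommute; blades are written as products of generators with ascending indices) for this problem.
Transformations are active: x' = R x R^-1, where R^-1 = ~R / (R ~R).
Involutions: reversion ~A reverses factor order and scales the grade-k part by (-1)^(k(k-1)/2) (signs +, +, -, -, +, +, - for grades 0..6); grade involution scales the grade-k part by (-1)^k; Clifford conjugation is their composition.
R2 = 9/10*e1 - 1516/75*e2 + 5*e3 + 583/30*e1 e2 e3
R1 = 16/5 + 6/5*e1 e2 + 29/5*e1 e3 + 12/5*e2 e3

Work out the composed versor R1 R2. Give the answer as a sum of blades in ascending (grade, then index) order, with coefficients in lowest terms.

Distribute over the terms of R1 (each basis-blade product reordered to ascending indices, repeated generators contracted through their squares):
(16/5) R2 = 72/25*e1 - 24256/375*e2 + 16*e3 + 4664/75*e1 e2 e3
(6/5*e1 e2) R2 = -3032/125*e1 - 27/25*e2 - 583/25*e3 + 6*e1 e2 e3
(29/5*e1 e3) R2 = -29*e1 - 16907/150*e2 - 261/50*e3 + 43964/375*e1 e2 e3
(12/5*e2 e3) R2 = 1166/25*e1 - 12*e2 + 6064/125*e3 + 54/25*e1 e2 e3
Summing the partial products and collecting blades:
Answer: -467/125*e1 - 47619/250*e2 + 8993/250*e3 + 23448/125*e1 e2 e3


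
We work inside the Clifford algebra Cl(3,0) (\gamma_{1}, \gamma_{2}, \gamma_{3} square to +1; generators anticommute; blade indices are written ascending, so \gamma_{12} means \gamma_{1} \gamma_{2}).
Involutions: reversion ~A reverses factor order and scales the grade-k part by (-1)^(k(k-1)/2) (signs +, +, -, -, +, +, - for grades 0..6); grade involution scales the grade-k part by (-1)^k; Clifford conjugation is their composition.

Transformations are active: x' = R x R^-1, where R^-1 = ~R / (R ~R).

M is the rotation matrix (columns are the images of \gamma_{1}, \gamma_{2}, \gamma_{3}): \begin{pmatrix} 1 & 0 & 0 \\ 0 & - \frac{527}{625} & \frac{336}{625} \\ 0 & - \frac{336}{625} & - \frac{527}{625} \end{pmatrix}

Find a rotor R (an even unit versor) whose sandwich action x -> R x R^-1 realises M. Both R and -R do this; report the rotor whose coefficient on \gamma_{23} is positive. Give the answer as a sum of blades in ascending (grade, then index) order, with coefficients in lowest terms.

Method: write R = a + b12*\gamma_{12} + b13*\gamma_{13} + b23*\gamma_{23} with a^2 + b12^2 + b13^2 + b23^2 = 1 (so R^-1 = ~R). Expanding the columns R e_j ~R gives tr M = 4a^2 - 1 and, from the antisymmetric part, M21 - M12 = -4a*b12, M13 - M31 = 4a*b13, M32 - M23 = -4a*b23.
Here tr M = -\frac{429}{625}, so a^2 = (1 + tr M)/4 = \frac{49}{625} and a = ±\frac{7}{25}. Taking a = \frac{7}{25}: M21 - M12 = 0, M13 - M31 = 0, M32 - M23 = -\frac{672}{625}, giving b12 = 0, b13 = 0, b23 = \frac{24}{25}, i.e. R = \frac{7}{25} + \frac{24}{25} \gamma_{23}.
Its \gamma_{23} coefficient is already positive.
Answer: \frac{7}{25} + \frac{24}{25} \gamma_{23}. Recall the cover is two-to-one: with M of trace -\frac{429}{625}, both preimages act alike, and the stated \gamma_{23} sign chooses the sheet.


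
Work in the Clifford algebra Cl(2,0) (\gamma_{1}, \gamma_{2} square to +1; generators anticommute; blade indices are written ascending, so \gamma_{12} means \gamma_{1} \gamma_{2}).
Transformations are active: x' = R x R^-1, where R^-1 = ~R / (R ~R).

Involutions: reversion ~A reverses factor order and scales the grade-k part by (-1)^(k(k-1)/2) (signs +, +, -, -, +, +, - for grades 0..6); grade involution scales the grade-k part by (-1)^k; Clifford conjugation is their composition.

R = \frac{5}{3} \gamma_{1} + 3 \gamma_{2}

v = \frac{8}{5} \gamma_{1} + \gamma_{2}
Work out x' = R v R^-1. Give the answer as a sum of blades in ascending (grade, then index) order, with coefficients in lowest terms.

~R = \frac{5}{3} \gamma_{1} + 3 \gamma_{2}, and R ~R = \frac{106}{9}, so R^-1 = ~R / (\frac{106}{9}).
R v = \frac{17}{3} - \frac{47}{15} \gamma_{12}
Answer: \frac{1}{265} \gamma_{1} + \frac{100}{53} \gamma_{2}


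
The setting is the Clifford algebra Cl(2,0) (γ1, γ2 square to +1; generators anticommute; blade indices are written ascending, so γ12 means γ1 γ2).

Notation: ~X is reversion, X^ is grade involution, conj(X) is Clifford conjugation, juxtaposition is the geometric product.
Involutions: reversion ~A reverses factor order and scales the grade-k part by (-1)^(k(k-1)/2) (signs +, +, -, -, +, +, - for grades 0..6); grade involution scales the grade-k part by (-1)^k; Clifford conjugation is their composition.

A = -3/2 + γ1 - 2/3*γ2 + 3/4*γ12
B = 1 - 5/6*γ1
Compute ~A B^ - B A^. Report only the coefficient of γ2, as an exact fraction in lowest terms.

first term: -2/3 - 1/4*γ1 - 1/24*γ2 - 7/36*γ12
second term: -2/3 + 1/4*γ1 + 1/24*γ2 + 7/36*γ12
Answer: -1/12


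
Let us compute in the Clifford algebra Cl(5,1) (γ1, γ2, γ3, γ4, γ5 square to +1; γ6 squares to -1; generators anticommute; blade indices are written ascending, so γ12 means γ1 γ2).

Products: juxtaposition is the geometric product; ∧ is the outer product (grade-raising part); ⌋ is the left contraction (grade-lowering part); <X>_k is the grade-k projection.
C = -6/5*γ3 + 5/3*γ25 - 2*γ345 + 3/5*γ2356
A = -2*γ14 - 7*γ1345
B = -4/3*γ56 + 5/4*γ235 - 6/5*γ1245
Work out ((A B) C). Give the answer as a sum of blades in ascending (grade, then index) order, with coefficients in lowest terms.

step 1: -42/5*γ23 + 12/5*γ25 + 35/4*γ124 + 28/3*γ1346 + 8/3*γ1456 - 5/2*γ12345
step 2: -4 + 252/25*γ2 - 5*γ12 + 14*γ35 + 36/25*γ36 + 126/25*γ56 + 25/6*γ134 - 16/3*γ136 - 175/12*γ145 - 97/10*γ146 - 56/3*γ156 - 24/5*γ234 + 72/25*γ235 + 84/5*γ245 + 121/10*γ1234 + 35/2*γ1235 - 13/5*γ1245 + 40/9*γ1246 + 169/20*γ13456 + 140/9*γ123456
Answer: -4 + 252/25*γ2 - 5*γ12 + 14*γ35 + 36/25*γ36 + 126/25*γ56 + 25/6*γ134 - 16/3*γ136 - 175/12*γ145 - 97/10*γ146 - 56/3*γ156 - 24/5*γ234 + 72/25*γ235 + 84/5*γ245 + 121/10*γ1234 + 35/2*γ1235 - 13/5*γ1245 + 40/9*γ1246 + 169/20*γ13456 + 140/9*γ123456


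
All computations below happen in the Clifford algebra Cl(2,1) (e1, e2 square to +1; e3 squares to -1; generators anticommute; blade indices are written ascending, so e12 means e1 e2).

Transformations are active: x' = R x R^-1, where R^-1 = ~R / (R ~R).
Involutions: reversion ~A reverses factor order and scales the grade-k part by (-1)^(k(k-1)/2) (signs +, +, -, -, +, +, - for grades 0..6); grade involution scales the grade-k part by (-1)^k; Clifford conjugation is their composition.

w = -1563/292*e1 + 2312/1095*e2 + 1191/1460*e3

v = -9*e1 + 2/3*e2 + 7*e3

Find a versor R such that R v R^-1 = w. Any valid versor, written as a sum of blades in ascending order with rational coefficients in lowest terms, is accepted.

Sketch: the shared square 292/9 makes R = v + w = -4191/292*e1 + 1014/365*e2 + 11411/1460*e3 the natural versor; its sandwich fixes that direction, negates (v - w)/2, and sends v to w.
Answer: -4191/292*e1 + 1014/365*e2 + 11411/1460*e3


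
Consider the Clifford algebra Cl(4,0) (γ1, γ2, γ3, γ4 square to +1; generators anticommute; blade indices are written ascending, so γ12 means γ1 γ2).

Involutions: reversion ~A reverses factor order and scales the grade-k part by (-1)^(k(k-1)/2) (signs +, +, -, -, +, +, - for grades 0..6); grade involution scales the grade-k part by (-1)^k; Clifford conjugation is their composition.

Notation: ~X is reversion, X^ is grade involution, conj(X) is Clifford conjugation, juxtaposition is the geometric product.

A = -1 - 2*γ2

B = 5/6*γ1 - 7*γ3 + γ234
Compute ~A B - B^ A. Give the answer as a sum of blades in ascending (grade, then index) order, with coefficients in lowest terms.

first term: -5/6*γ1 + 7*γ3 + 5/3*γ12 + 14*γ23 - 2*γ34 - γ234
second term: 5/6*γ1 - 7*γ3 + 5/3*γ12 + 14*γ23 + 2*γ34 + γ234
Answer: -5/3*γ1 + 14*γ3 - 4*γ34 - 2*γ234


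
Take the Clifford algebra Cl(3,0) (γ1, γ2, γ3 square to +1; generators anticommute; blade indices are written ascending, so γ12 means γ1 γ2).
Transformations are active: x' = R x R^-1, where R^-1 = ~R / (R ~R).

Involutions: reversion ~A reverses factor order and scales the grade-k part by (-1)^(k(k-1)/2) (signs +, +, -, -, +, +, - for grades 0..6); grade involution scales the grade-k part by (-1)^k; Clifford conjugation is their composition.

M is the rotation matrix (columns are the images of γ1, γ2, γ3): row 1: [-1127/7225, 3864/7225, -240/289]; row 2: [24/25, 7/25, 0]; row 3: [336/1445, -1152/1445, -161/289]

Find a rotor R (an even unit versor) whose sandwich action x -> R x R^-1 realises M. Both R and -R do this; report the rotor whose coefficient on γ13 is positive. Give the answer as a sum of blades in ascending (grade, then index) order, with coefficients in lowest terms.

Method: write R = a + b12*γ12 + b13*γ13 + b23*γ23 with a^2 + b12^2 + b13^2 + b23^2 = 1 (so R^-1 = ~R). Expanding the columns R e_j ~R gives tr M = 4a^2 - 1 and, from the antisymmetric part, M21 - M12 = -4a*b12, M13 - M31 = 4a*b13, M32 - M23 = -4a*b23.
Here tr M = -3129/7225, so a^2 = (1 + tr M)/4 = 1024/7225 and a = ±32/85. Taking a = 32/85: M21 - M12 = 3072/7225, M13 - M31 = -1536/1445, M32 - M23 = -1152/1445, giving b12 = -24/85, b13 = -12/17, b23 = 9/17, i.e. R = 32/85 - 24/85*γ12 - 12/17*γ13 + 9/17*γ23.
Its γ13 coefficient is negative, so report the other preimage -R.
Answer: -32/85 + 24/85*γ12 + 12/17*γ13 - 9/17*γ23. Recall the cover is two-to-one: with M of trace -3129/7225, both preimages act alike, and the stated γ13 sign chooses the sheet.


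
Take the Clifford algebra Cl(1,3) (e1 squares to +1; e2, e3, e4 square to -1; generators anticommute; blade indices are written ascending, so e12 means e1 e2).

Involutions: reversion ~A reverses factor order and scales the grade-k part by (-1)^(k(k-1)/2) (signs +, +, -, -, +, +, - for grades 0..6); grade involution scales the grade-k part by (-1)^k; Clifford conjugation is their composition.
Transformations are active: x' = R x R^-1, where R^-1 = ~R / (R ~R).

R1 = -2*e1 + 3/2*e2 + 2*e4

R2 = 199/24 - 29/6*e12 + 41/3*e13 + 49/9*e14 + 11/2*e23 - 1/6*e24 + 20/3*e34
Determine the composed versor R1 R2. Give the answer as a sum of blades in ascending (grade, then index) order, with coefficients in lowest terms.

Distribute over the terms of R1 (each basis-blade product reordered to ascending indices, repeated generators contracted through their squares):
(-2*e1) R2 = -199/12*e1 + 29/3*e2 - 82/3*e3 - 98/9*e4 - 11*e123 + 1/3*e124 - 40/3*e134
(3/2*e2) R2 = -29/4*e1 + 199/16*e2 - 33/4*e3 + 1/4*e4 - 41/2*e123 - 49/6*e124 + 10*e234
(2*e4) R2 = 98/9*e1 - 1/3*e2 + 40/3*e3 + 199/12*e4 - 29/3*e124 + 82/3*e134 + 11*e234
Summing the partial products and collecting blades:
Answer: -233/18*e1 + 1045/48*e2 - 89/4*e3 + 107/18*e4 - 63/2*e123 - 35/2*e124 + 14*e134 + 21*e234


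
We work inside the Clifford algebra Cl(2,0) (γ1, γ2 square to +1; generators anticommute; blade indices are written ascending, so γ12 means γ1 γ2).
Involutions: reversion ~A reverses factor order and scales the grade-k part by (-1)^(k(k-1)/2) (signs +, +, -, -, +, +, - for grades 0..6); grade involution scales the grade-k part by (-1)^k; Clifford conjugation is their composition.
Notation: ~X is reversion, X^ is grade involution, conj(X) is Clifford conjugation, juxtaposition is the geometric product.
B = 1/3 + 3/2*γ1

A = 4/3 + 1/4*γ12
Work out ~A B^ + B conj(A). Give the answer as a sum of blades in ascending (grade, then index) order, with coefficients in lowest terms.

first term: 4/9 - 2*γ1 - 3/8*γ2 - 1/12*γ12
second term: 4/9 + 2*γ1 - 3/8*γ2 - 1/12*γ12
Answer: 8/9 - 3/4*γ2 - 1/6*γ12


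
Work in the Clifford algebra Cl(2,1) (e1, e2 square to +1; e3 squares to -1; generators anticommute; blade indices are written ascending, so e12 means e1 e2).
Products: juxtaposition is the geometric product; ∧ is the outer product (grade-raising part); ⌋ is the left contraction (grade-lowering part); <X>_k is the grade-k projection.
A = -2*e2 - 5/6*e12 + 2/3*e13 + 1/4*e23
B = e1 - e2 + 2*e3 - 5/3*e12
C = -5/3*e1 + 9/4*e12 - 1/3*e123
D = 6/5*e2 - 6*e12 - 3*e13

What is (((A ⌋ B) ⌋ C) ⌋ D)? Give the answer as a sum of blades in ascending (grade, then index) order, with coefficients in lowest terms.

step 1: 11/18 - 10/3*e1
step 2: 50/9 - 55/54*e1 - 15/2*e2 + 11/8*e12 + 10/9*e23 - 11/54*e123
step 3: -3/4 - 45*e1 + 115/9*e2 + 55/18*e3 - 100/3*e12 - 50/3*e13
Answer: -3/4 - 45*e1 + 115/9*e2 + 55/18*e3 - 100/3*e12 - 50/3*e13


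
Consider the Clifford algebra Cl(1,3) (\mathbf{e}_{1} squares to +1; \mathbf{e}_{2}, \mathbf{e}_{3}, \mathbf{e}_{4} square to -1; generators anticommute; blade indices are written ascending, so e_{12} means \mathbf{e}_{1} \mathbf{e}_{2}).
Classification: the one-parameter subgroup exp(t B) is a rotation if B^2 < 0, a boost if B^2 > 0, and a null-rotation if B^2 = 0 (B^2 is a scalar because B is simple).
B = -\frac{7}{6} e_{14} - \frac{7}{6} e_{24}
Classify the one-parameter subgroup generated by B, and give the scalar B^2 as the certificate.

B^2 term by term: the squares give (-\frac{7}{6})^2*(e_{14})^2 + (-\frac{7}{6})^2*(e_{24})^2 = \frac{49}{36}*(+1) + \frac{49}{36}*(-1) = 0 (each basis 2-blade squares to minus the product of its generators' squares); cross terms between blades sharing an index anticommute and cancel. So B^2 = 0.
Answer: null-rotation, certificate B^2 = 0. Certificate logic: 0 is a conjugation-invariant scalar, so its sign fixes rotation versus boost versus null-rotation outright.


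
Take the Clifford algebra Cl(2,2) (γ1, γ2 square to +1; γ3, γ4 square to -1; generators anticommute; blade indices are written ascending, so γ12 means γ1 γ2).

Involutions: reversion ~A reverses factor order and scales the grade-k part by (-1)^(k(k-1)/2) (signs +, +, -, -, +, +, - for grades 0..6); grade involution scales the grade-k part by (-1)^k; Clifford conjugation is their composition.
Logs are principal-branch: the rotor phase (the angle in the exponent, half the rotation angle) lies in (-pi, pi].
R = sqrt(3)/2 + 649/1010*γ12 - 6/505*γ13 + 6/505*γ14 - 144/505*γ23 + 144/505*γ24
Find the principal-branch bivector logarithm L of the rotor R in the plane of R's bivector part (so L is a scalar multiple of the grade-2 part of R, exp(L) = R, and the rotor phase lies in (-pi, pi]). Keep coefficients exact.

The scalar part of R is sqrt(3)/2, which fixes the principal-branch rotor phase; the unit plane is then the bivector part divided by the sine of that phase, and L is that plane scaled by the phase.
Concretely: cos(phase) = sqrt(3)/2 gives phase = ±pi/6, and since phase/sin(phase) is even the sign is immaterial: L = (phase/sin(phase)) * <R>_2 = (pi/3) * <R>_2.
Answer: 649*pi/3030*γ12 - 2*pi/505*γ13 + 2*pi/505*γ14 - 48*pi/505*γ23 + 48*pi/505*γ24


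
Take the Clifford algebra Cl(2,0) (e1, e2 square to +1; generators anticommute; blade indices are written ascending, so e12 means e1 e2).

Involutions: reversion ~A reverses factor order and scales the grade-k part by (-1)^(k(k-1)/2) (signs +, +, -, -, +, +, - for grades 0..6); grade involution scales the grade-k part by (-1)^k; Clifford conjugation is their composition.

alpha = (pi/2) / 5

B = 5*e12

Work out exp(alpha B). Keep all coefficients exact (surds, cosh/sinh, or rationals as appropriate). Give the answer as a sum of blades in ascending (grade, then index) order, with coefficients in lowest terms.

B^2 = (5)^2*(e12)^2 = 25*(-1) = -25 (a basis 2-blade squares to minus the product of its generators' squares).
B^2 = -25 — B^2 < 0, so the exponential closes trigonometrically: l = 5, alpha*l = pi/2, so exp(alpha B) = cos(pi/2) + (sin(pi/2)/5)*B = 0 + (1/5)*B.
Answer: e12


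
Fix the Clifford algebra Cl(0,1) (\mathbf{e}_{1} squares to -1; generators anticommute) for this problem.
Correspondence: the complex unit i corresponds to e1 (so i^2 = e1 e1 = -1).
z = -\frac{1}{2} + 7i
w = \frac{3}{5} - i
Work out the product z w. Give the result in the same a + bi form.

In blades: z = -\frac{1}{2} + 7 e_{1}, w = \frac{3}{5} - e_{1}.
Distribute z over w term by term (generator squares from the signature, products reordered to ascending indices): (-\frac{1}{2})*w = -\frac{3}{10} + \frac{1}{2} e_{1}; (7 e_{1})*w = 7 + \frac{21}{5} e_{1}.
Sum: \frac{67}{10} + \frac{47}{10} e_{1}; translating back through the correspondence:
Answer: \frac{67}{10} + \frac{47}{10}i


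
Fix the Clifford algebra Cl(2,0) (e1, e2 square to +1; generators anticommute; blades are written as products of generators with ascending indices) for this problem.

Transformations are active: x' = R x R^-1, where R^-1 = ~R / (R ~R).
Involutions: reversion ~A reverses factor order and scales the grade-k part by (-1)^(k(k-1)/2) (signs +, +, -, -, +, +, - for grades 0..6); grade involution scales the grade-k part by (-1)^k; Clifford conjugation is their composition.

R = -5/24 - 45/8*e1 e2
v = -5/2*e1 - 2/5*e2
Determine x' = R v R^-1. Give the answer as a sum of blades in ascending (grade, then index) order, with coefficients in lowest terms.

~R = -5/24 + 45/8*e1 e2, and R ~R = 9125/288, so R^-1 = ~R / (9125/288).
R v = 133/48*e1 - 671/48*e2
Answer: 4496/1825*e1 + 2131/3650*e2


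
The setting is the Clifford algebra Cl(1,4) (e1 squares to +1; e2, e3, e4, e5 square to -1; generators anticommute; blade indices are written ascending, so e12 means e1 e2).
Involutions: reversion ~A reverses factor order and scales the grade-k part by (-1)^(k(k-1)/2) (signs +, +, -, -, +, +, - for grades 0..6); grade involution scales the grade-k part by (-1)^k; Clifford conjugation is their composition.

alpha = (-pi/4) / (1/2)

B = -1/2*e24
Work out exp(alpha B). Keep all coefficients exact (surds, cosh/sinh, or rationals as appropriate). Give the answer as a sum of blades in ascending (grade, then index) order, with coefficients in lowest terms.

B^2 = (-1/2)^2*(e24)^2 = 1/4*(-1) = -1/4 (a basis 2-blade squares to minus the product of its generators' squares).
B^2 = -1/4 — the negative square puts this in the circular regime; l = 1/2, alpha*l = -pi/4, so exp(alpha B) = cos(-pi/4) + (sin(-pi/4)/(1/2))*B = sqrt(2)/2 + (-sqrt(2))*B.
Answer: sqrt(2)/2 + sqrt(2)/2*e24


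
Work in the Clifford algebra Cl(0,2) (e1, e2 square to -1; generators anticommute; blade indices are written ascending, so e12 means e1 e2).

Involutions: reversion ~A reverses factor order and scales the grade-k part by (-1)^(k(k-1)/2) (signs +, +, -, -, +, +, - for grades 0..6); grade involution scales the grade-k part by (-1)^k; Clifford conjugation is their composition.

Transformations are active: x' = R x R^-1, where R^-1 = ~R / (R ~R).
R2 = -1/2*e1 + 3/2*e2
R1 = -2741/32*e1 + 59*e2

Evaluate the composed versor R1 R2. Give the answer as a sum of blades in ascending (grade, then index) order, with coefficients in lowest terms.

Distribute over the terms of R1 (each basis-blade product reordered to ascending indices, repeated generators contracted through their squares):
(-2741/32*e1) R2 = -2741/64 - 8223/64*e12
(59*e2) R2 = -177/2 + 59/2*e12
Summing the partial products and collecting blades:
Answer: -8405/64 - 6335/64*e12
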